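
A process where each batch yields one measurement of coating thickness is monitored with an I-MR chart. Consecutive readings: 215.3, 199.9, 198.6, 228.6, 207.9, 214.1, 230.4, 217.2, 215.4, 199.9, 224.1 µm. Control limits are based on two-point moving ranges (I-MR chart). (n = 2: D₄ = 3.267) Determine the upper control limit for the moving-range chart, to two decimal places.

Moving ranges: 15.4, 1.3, 30.0, 20.7, 6.2, 16.3, 13.2, 1.8, 15.5, 24.2; M̄R̄ = 144.6000 / 10 = 14.4600
UCL_MR = D₄·M̄R̄ = 3.267 × 14.4600 = 47.2408

47.24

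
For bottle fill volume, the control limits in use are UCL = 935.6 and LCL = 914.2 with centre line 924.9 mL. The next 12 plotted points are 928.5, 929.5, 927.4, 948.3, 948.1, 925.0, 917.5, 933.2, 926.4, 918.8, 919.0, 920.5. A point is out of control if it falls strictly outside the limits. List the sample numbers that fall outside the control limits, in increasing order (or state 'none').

4, 5

Compare each point to [914.2, 935.6]: sample 4 = 948.3 > UCL; sample 5 = 948.1 > UCL.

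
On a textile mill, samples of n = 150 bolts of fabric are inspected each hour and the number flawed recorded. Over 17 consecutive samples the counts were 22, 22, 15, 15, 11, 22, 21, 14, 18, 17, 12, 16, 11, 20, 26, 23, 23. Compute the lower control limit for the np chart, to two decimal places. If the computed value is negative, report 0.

6.14

p̄ = Σdᵢ / (k·n) = 308 / (17 × 150) = 0.12078
LCL = np̄ − 3·√(np̄(1−p̄)) = 18.1176 − 3 × 3.9912 = 6.1442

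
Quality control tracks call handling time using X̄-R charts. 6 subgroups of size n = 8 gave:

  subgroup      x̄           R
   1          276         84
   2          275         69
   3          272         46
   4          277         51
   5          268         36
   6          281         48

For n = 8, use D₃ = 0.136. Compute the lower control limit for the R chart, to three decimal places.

R̄ = (84 + 69 + 46 + 51 + 36 + 48) / 6 = 334.0000 / 6 = 55.6667
LCL_R = D₃·R̄ = 0.136 × 55.6667 = 7.5707

7.571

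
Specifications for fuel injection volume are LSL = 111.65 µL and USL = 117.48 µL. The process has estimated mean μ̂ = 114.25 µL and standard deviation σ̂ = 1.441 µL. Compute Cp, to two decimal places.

Cp = (USL − LSL) / (6σ̂) = (117.48 − 111.65) / (6 × 1.441) = 5.8300 / 8.6460 = 0.6743

0.67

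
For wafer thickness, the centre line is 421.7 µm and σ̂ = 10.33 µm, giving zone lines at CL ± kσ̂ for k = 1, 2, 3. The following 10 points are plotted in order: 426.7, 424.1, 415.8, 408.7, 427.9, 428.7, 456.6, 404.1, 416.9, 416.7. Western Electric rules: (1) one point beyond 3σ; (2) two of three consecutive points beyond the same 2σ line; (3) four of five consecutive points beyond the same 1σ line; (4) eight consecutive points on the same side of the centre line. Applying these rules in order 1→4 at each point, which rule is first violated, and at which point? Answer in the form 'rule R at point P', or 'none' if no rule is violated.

rule 1 at point 7

Zone of each point (C = within 1σ̂, B = 1σ̂–2σ̂, A = 2σ̂–3σ̂, * = beyond 3σ̂; sign = side of CL): 1:+C, 2:+C, 3:-C, 4:-B, 5:+C, 6:+C, 7:+*, 8:-B, 9:-C, 10:-C
Rule 1 (one point beyond the 3σ limits) is satisfied at point 7.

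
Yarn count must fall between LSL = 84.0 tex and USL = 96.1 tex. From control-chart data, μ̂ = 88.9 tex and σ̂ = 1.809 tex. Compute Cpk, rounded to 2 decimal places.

0.90

Cpu = (USL − μ̂) / (3σ̂) = (96.1 − 88.9) / (3 × 1.809) = 1.3267; Cpl = (μ̂ − LSL) / (3σ̂) = (88.9 − 84.0) / (3 × 1.809) = 0.9029; Cpk = min(Cpu, Cpl) = 0.9029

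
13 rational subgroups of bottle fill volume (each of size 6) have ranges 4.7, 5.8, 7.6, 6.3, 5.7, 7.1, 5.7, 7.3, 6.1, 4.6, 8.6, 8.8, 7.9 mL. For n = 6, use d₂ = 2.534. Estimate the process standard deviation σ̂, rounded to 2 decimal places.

2.62

R̄ = (4.7 + 5.8 + 7.6 + 6.3 + 5.7 + 7.1 + 5.7 + 7.3 + 6.1 + 4.6 + 8.6 + 8.8 + 7.9) / 13 = 6.6308
σ̂ = R̄ / d₂ = 6.6308 / 2.534 = 2.6167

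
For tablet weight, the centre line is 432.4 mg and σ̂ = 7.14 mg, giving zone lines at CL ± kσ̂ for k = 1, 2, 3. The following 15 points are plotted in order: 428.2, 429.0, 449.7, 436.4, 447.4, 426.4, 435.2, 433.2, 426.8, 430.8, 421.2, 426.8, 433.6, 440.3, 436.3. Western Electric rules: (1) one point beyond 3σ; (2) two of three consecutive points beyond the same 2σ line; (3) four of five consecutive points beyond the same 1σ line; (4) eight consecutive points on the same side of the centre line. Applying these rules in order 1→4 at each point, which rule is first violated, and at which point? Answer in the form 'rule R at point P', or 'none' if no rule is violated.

Zone of each point (C = within 1σ̂, B = 1σ̂–2σ̂, A = 2σ̂–3σ̂, * = beyond 3σ̂; sign = side of CL): 1:-C, 2:-C, 3:+A, 4:+C, 5:+A, 6:-C, 7:+C, 8:+C, 9:-C, 10:-C, 11:-B, 12:-C, 13:+C, 14:+B, 15:+C
Rule 2 (two of three consecutive points beyond the same 2σ limit) is satisfied at point 5.

rule 2 at point 5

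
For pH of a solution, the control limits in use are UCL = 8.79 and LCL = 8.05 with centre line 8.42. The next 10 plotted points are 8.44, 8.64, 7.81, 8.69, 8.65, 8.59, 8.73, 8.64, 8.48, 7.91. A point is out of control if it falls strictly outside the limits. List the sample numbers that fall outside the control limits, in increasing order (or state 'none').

Compare each point to [8.05, 8.79]: sample 3 = 7.81 < LCL; sample 10 = 7.91 < LCL.

3, 10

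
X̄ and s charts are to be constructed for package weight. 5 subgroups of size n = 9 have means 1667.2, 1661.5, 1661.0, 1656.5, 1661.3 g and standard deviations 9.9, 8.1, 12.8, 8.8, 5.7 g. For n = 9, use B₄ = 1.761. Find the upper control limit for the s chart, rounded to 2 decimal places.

15.95

s̄ = (9.9 + 8.1 + 12.8 + 8.8 + 5.7) / 5 = 9.0600
UCL_s = B₄·s̄ = 1.761 × 9.0600 = 15.9547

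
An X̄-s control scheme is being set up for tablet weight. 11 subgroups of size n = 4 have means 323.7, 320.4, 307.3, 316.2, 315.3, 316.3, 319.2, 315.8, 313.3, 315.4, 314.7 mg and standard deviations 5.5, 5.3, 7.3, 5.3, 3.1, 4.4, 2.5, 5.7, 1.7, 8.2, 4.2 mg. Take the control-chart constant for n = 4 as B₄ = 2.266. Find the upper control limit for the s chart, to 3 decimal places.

s̄ = (5.5 + 5.3 + 7.3 + 5.3 + 3.1 + 4.4 + 2.5 + 5.7 + 1.7 + 8.2 + 4.2) / 11 = 4.8364
UCL_s = B₄·s̄ = 2.266 × 4.8364 = 10.9592

10.959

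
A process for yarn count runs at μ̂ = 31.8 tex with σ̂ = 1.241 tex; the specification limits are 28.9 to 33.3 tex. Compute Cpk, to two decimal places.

Cpu = (USL − μ̂) / (3σ̂) = (33.3 − 31.8) / (3 × 1.241) = 0.4029; Cpl = (μ̂ − LSL) / (3σ̂) = (31.8 − 28.9) / (3 × 1.241) = 0.7789; Cpk = min(Cpu, Cpl) = 0.4029

0.40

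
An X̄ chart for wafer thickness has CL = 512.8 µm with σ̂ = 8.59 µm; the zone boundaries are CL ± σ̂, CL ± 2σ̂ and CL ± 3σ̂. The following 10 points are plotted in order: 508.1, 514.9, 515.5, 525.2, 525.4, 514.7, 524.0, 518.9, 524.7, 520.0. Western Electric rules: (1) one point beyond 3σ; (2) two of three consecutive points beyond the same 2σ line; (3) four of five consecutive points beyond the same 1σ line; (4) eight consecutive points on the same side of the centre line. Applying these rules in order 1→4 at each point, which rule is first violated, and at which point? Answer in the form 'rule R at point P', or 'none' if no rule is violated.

Zone of each point (C = within 1σ̂, B = 1σ̂–2σ̂, A = 2σ̂–3σ̂, * = beyond 3σ̂; sign = side of CL): 1:-C, 2:+C, 3:+C, 4:+B, 5:+B, 6:+C, 7:+B, 8:+C, 9:+B, 10:+C
Rule 4 (eight consecutive points on the same side of the centre line) is satisfied at point 9.

rule 4 at point 9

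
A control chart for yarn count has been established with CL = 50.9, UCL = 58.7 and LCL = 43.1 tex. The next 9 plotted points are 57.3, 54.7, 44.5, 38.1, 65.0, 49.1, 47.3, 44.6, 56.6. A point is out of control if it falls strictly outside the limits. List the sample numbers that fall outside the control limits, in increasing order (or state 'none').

Compare each point to [43.1, 58.7]: sample 4 = 38.1 < LCL; sample 5 = 65.0 > UCL.

4, 5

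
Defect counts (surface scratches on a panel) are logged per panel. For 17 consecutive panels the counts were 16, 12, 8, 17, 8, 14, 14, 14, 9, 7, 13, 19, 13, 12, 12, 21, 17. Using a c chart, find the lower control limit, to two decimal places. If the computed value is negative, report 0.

2.36

c̄ = (16 + 12 + 8 + 17 + 8 + 14 + 14 + 14 + 9 + 7 + 13 + 19 + 13 + 12 + 12 + 21 + 17) / 17 = 226 / 17 = 13.2941
LCL = c̄ − 3√c̄ = 13.2941 − 3 × 3.6461 = 2.3558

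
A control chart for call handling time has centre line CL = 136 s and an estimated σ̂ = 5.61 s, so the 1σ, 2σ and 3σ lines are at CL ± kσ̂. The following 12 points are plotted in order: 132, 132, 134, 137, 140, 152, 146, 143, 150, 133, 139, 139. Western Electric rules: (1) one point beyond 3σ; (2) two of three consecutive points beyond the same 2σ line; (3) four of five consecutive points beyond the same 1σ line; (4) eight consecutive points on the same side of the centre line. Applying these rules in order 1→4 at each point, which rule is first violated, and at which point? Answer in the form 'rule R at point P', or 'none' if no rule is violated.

Zone of each point (C = within 1σ̂, B = 1σ̂–2σ̂, A = 2σ̂–3σ̂, * = beyond 3σ̂; sign = side of CL): 1:-C, 2:-C, 3:-C, 4:+C, 5:+C, 6:+A, 7:+B, 8:+B, 9:+A, 10:-C, 11:+C, 12:+C
Rule 3 (four of five consecutive points beyond the same 1σ limit) is satisfied at point 9.

rule 3 at point 9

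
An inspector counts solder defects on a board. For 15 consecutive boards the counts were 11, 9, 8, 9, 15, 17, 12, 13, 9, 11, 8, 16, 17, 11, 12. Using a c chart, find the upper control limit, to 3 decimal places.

22.201

c̄ = (11 + 9 + 8 + 9 + 15 + 17 + 12 + 13 + 9 + 11 + 8 + 16 + 17 + 11 + 12) / 15 = 178 / 15 = 11.8667
UCL = c̄ + 3√c̄ = 11.8667 + 3 × √11.8667 = 11.8667 + 3 × 3.4448 = 22.2011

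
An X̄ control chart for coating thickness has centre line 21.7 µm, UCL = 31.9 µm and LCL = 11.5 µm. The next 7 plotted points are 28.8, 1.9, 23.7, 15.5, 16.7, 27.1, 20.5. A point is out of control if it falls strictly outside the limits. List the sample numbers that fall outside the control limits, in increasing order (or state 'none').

2

Compare each point to [11.5, 31.9]: sample 2 = 1.9 < LCL.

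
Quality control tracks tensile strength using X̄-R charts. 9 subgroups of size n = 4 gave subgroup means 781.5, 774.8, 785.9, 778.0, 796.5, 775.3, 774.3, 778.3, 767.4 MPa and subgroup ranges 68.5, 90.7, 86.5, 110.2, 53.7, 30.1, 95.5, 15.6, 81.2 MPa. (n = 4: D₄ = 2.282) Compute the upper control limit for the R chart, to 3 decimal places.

160.247

R̄ = (68.5 + 90.7 + 86.5 + 110.2 + 53.7 + 30.1 + 95.5 + 15.6 + 81.2) / 9 = 632.0000 / 9 = 70.2222
UCL_R = D₄·R̄ = 2.282 × 70.2222 = 160.2471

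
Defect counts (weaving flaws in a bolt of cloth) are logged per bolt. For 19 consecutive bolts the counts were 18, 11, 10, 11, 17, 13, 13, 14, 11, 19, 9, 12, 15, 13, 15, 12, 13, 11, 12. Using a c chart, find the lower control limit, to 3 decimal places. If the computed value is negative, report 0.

2.245

c̄ = (18 + 11 + 10 + 11 + 17 + 13 + 13 + 14 + 11 + 19 + 9 + 12 + 15 + 13 + 15 + 12 + 13 + 11 + 12) / 19 = 249 / 19 = 13.1053
LCL = c̄ − 3√c̄ = 13.1053 − 3 × 3.6201 = 2.2449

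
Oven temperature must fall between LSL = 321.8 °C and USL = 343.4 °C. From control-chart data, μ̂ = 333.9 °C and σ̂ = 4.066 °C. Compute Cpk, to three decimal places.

0.779

Cpu = (USL − μ̂) / (3σ̂) = (343.4 − 333.9) / (3 × 4.066) = 0.7788; Cpl = (μ̂ − LSL) / (3σ̂) = (333.9 − 321.8) / (3 × 4.066) = 0.9920; Cpk = min(Cpu, Cpl) = 0.7788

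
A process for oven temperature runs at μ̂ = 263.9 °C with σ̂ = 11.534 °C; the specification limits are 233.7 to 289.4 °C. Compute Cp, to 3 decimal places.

0.805

Cp = (USL − LSL) / (6σ̂) = (289.4 − 233.7) / (6 × 11.534) = 55.7000 / 69.2040 = 0.8049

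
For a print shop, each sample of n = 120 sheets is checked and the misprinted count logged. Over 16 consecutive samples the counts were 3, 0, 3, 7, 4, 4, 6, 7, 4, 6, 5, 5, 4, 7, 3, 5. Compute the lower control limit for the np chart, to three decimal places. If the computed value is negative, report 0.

p̄ = Σdᵢ / (k·n) = 73 / (16 × 120) = 0.03802
LCL = np̄ − 3·√(np̄(1−p̄)) = 4.5625 − 3 × 2.0950 = -1.7225 → 0 (negative, so LCL = 0)

0.000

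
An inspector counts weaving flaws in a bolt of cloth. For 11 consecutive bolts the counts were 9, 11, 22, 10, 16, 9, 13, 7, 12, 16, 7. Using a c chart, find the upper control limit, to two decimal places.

c̄ = (9 + 11 + 22 + 10 + 16 + 9 + 13 + 7 + 12 + 16 + 7) / 11 = 132 / 11 = 12.0000
UCL = c̄ + 3√c̄ = 12.0000 + 3 × √12.0000 = 12.0000 + 3 × 3.4641 = 22.3923

22.39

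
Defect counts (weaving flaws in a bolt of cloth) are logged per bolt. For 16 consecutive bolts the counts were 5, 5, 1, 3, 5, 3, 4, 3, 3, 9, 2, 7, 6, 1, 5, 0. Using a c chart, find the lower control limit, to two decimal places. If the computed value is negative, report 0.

c̄ = (5 + 5 + 1 + 3 + 5 + 3 + 4 + 3 + 3 + 9 + 2 + 7 + 6 + 1 + 5 + 0) / 16 = 62 / 16 = 3.8750
LCL = c̄ − 3√c̄ = 3.8750 − 3 × 1.9685 = -2.0305 → 0 (cannot be negative)

0.00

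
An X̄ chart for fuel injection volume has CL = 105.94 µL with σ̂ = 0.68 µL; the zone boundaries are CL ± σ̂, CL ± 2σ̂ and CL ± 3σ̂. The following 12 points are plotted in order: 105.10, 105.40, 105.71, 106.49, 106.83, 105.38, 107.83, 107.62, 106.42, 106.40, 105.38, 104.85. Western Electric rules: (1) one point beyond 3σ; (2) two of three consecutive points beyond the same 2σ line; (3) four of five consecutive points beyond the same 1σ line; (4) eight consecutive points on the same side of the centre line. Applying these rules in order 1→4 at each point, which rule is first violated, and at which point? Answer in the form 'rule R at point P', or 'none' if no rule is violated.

Zone of each point (C = within 1σ̂, B = 1σ̂–2σ̂, A = 2σ̂–3σ̂, * = beyond 3σ̂; sign = side of CL): 1:-B, 2:-C, 3:-C, 4:+C, 5:+B, 6:-C, 7:+A, 8:+A, 9:+C, 10:+C, 11:-C, 12:-B
Rule 2 (two of three consecutive points beyond the same 2σ limit) is satisfied at point 8.

rule 2 at point 8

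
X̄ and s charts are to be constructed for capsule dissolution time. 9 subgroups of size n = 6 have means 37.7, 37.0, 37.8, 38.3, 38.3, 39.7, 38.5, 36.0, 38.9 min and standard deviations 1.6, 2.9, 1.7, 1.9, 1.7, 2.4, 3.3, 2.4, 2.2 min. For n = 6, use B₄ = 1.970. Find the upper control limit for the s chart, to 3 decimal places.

s̄ = (1.6 + 2.9 + 1.7 + 1.9 + 1.7 + 2.4 + 3.3 + 2.4 + 2.2) / 9 = 2.2333
UCL_s = B₄·s̄ = 1.970 × 2.2333 = 4.3997

4.400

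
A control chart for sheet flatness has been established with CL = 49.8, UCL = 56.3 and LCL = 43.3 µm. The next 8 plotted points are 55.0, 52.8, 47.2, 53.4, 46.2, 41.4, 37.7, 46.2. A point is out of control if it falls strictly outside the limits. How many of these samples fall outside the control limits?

2

Compare each point to [43.3, 56.3]: sample 6 = 41.4 < LCL; sample 7 = 37.7 < LCL.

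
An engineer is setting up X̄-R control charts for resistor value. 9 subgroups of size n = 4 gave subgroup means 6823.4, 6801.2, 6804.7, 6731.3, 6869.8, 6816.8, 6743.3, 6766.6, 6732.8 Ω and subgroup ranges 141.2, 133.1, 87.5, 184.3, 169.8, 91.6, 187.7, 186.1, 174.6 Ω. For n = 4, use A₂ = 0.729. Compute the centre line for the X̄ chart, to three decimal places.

X̄̄ = (6823.4 + 6801.2 + 6804.7 + 6731.3 + 6869.8 + 6816.8 + 6743.3 + 6766.6 + 6732.8) / 9 = 61089.9000 / 9 = 6787.7667
CL = X̄̄ = 6787.7667

6787.767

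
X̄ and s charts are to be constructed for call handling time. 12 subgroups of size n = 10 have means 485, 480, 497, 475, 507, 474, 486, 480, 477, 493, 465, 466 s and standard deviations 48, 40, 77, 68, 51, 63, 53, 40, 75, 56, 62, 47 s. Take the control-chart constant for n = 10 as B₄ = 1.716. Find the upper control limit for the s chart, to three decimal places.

97.240

s̄ = (48 + 40 + 77 + 68 + 51 + 63 + 53 + 40 + 75 + 56 + 62 + 47) / 12 = 56.6667
UCL_s = B₄·s̄ = 1.716 × 56.6667 = 97.2400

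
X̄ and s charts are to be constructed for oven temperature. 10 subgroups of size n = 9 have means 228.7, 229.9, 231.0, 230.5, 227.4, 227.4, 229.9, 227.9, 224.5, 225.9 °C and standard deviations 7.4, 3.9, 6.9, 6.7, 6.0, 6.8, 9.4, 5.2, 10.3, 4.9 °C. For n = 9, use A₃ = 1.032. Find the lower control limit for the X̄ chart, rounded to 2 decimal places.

221.34

X̄̄ = (228.7 + 229.9 + 231.0 + 230.5 + 227.4 + 227.4 + 229.9 + 227.9 + 224.5 + 225.9) / 10 = 228.3100
s̄ = (7.4 + 3.9 + 6.9 + 6.7 + 6.0 + 6.8 + 9.4 + 5.2 + 10.3 + 4.9) / 10 = 6.7500
LCL = X̄̄ − A₃·s̄ = 228.3100 − 1.032 × 6.7500 = 221.3440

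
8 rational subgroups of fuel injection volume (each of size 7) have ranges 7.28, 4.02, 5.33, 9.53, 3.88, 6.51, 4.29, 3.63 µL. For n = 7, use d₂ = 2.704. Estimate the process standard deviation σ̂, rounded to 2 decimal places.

R̄ = (7.28 + 4.02 + 5.33 + 9.53 + 3.88 + 6.51 + 4.29 + 3.63) / 8 = 5.5587
σ̂ = R̄ / d₂ = 5.5587 / 2.704 = 2.0558

2.06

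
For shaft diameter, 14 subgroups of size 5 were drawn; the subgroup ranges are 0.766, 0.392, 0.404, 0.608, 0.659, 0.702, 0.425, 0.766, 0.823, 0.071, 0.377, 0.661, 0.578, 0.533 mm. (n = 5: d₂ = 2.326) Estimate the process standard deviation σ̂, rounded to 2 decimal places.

R̄ = (0.766 + 0.392 + 0.404 + 0.608 + 0.659 + 0.702 + 0.425 + 0.766 + 0.823 + 0.071 + 0.377 + 0.661 + 0.578 + 0.533) / 14 = 0.5546
σ̂ = R̄ / d₂ = 0.5546 / 2.326 = 0.2385

0.24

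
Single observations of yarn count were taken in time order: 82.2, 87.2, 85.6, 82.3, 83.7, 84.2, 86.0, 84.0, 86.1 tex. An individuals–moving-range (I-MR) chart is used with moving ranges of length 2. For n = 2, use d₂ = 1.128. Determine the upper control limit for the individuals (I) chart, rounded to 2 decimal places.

90.47

X̄ = (82.2 + 87.2 + 85.6 + 82.3 + 83.7 + 84.2 + 86.0 + 84.0 + 86.1) / 9 = 84.5889
Moving ranges: 5.0, 1.6, 3.3, 1.4, 0.5, 1.8, 2.0, 2.1; M̄R̄ = 17.7000 / 8 = 2.2125
UCL = X̄ + 3·M̄R̄/d₂ = 84.5889 + 3 × 2.2125 / 1.128 = 90.4732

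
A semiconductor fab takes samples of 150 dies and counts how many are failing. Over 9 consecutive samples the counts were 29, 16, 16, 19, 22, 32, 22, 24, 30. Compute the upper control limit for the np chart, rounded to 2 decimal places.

p̄ = Σdᵢ / (k·n) = 210 / (9 × 150) = 0.15556
UCL = np̄ + 3·√(np̄(1−p̄)) = 23.3333 + 3 × √(23.3333×0.84444) = 23.3333 + 3 × 4.4389 = 36.6500

36.65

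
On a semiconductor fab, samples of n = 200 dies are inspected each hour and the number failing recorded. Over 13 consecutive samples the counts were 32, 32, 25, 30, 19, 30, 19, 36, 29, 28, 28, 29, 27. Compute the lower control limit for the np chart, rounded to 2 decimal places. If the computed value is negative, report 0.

p̄ = Σdᵢ / (k·n) = 364 / (13 × 200) = 0.14000
LCL = np̄ − 3·√(np̄(1−p̄)) = 28.0000 − 3 × 4.9071 = 13.2786

13.28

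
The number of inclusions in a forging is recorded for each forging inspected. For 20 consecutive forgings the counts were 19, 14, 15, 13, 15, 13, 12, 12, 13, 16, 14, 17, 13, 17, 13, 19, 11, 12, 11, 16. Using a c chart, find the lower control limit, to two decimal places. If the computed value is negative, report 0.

2.93

c̄ = (19 + 14 + 15 + 13 + 15 + 13 + 12 + 12 + 13 + 16 + 14 + 17 + 13 + 17 + 13 + 19 + 11 + 12 + 11 + 16) / 20 = 285 / 20 = 14.2500
LCL = c̄ − 3√c̄ = 14.2500 − 3 × 3.7749 = 2.9252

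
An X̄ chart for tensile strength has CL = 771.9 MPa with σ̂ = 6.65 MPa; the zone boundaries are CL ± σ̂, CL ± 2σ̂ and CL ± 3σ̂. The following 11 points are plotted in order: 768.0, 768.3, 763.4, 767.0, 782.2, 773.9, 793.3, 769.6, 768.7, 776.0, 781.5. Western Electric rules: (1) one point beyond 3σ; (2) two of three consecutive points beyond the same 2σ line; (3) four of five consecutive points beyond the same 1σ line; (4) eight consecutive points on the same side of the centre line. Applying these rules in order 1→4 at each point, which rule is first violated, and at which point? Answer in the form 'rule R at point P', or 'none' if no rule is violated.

rule 1 at point 7

Zone of each point (C = within 1σ̂, B = 1σ̂–2σ̂, A = 2σ̂–3σ̂, * = beyond 3σ̂; sign = side of CL): 1:-C, 2:-C, 3:-B, 4:-C, 5:+B, 6:+C, 7:+*, 8:-C, 9:-C, 10:+C, 11:+B
Rule 1 (one point beyond the 3σ limits) is satisfied at point 7.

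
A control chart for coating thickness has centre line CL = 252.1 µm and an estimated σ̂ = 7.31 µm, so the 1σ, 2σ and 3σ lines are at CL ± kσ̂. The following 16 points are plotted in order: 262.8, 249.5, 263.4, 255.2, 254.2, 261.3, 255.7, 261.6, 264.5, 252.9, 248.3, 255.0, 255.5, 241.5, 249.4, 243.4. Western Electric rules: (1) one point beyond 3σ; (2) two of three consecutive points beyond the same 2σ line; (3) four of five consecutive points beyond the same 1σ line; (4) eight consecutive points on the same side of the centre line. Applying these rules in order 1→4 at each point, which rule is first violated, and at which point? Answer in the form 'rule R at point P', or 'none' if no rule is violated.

Zone of each point (C = within 1σ̂, B = 1σ̂–2σ̂, A = 2σ̂–3σ̂, * = beyond 3σ̂; sign = side of CL): 1:+B, 2:-C, 3:+B, 4:+C, 5:+C, 6:+B, 7:+C, 8:+B, 9:+B, 10:+C, 11:-C, 12:+C, 13:+C, 14:-B, 15:-C, 16:-B
Rule 4 (eight consecutive points on the same side of the centre line) is satisfied at point 10.

rule 4 at point 10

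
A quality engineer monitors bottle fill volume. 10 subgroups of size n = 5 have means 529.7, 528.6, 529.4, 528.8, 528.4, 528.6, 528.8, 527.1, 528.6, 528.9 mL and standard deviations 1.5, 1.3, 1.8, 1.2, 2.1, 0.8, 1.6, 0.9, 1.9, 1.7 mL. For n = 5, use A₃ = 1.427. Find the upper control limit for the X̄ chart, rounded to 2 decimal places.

530.80

X̄̄ = (529.7 + 528.6 + 529.4 + 528.8 + 528.4 + 528.6 + 528.8 + 527.1 + 528.6 + 528.9) / 10 = 528.6900
s̄ = (1.5 + 1.3 + 1.8 + 1.2 + 2.1 + 0.8 + 1.6 + 0.9 + 1.9 + 1.7) / 10 = 1.4800
UCL = X̄̄ + A₃·s̄ = 528.6900 + 1.427 × 1.4800 = 530.8020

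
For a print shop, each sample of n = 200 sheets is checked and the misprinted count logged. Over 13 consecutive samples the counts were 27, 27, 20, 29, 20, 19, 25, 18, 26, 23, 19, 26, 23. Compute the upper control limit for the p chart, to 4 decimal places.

p̄ = Σdᵢ / (k·n) = 302 / (13 × 200) = 0.11615
UCL = p̄ + 3·√(p̄(1−p̄)/n) = 0.11615 + 3 × √(0.11615×0.88385/200) = 0.11615 + 3 × 0.02266 = 0.18412

0.1841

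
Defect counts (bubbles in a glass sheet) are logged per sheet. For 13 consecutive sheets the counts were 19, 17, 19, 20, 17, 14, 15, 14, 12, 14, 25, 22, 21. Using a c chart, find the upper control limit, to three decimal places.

c̄ = (19 + 17 + 19 + 20 + 17 + 14 + 15 + 14 + 12 + 14 + 25 + 22 + 21) / 13 = 229 / 13 = 17.6154
UCL = c̄ + 3√c̄ = 17.6154 + 3 × √17.6154 = 17.6154 + 3 × 4.1971 = 30.2066

30.207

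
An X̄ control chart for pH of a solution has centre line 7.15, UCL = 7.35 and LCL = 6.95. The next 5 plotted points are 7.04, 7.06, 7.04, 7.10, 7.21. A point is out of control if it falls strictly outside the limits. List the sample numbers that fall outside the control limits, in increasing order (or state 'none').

none

All 5 points lie within [6.95, 7.35].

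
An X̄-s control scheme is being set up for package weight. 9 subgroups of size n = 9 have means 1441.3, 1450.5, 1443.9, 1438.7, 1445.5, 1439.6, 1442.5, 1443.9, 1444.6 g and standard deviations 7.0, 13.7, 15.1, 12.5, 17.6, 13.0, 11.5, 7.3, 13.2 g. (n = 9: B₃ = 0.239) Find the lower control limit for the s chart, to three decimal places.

2.945

s̄ = (7.0 + 13.7 + 15.1 + 12.5 + 17.6 + 13.0 + 11.5 + 7.3 + 13.2) / 9 = 12.3222
LCL_s = B₃·s̄ = 0.239 × 12.3222 = 2.9450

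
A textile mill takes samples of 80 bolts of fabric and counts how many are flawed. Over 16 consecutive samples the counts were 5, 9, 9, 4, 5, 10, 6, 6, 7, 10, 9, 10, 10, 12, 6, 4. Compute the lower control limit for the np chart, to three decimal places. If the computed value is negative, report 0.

p̄ = Σdᵢ / (k·n) = 122 / (16 × 80) = 0.09531
LCL = np̄ − 3·√(np̄(1−p̄)) = 7.6250 − 3 × 2.6265 = -0.2544 → 0 (negative, so LCL = 0)

0.000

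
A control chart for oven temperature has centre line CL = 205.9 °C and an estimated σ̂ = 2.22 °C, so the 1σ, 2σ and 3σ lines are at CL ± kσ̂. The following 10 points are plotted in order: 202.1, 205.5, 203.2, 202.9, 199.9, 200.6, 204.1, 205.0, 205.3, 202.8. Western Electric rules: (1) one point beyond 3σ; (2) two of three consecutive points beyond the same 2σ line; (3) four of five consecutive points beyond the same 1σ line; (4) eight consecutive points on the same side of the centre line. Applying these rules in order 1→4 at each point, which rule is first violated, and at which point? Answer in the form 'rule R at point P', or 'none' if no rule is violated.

Zone of each point (C = within 1σ̂, B = 1σ̂–2σ̂, A = 2σ̂–3σ̂, * = beyond 3σ̂; sign = side of CL): 1:-B, 2:-C, 3:-B, 4:-B, 5:-A, 6:-A, 7:-C, 8:-C, 9:-C, 10:-B
Rule 3 (four of five consecutive points beyond the same 1σ limit) is satisfied at point 5.

rule 3 at point 5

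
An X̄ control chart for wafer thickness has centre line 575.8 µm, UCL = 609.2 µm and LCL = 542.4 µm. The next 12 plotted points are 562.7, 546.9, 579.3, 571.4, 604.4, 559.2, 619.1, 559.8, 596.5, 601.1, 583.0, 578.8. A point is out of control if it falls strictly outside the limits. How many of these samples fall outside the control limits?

Compare each point to [542.4, 609.2]: sample 7 = 619.1 > UCL.

1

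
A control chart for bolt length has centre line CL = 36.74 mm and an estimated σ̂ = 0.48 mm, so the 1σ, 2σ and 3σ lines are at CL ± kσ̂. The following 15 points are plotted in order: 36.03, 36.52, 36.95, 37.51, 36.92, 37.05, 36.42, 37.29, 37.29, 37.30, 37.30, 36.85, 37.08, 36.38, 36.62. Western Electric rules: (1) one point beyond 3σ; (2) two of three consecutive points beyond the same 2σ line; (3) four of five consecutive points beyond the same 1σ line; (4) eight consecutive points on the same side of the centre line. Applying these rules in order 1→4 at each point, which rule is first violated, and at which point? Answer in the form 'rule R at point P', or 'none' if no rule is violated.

rule 3 at point 11

Zone of each point (C = within 1σ̂, B = 1σ̂–2σ̂, A = 2σ̂–3σ̂, * = beyond 3σ̂; sign = side of CL): 1:-B, 2:-C, 3:+C, 4:+B, 5:+C, 6:+C, 7:-C, 8:+B, 9:+B, 10:+B, 11:+B, 12:+C, 13:+C, 14:-C, 15:-C
Rule 3 (four of five consecutive points beyond the same 1σ limit) is satisfied at point 11.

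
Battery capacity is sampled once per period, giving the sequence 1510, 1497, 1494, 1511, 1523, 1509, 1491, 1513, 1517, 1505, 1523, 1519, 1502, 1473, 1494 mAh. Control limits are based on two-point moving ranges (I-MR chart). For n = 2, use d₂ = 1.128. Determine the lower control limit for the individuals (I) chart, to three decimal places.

1466.646

X̄ = (1510 + 1497 + 1494 + 1511 + 1523 + 1509 + 1491 + 1513 + 1517 + 1505 + 1523 + 1519 + 1502 + 1473 + 1494) / 15 = 1505.4000
Moving ranges: 13, 3, 17, 12, 14, 18, 22, 4, 12, 18, 4, 17, 29, 21; M̄R̄ = 204.0000 / 14 = 14.5714
LCL = X̄ − 3·M̄R̄/d₂ = 1505.4000 − 3 × 14.5714 / 1.128 = 1466.6462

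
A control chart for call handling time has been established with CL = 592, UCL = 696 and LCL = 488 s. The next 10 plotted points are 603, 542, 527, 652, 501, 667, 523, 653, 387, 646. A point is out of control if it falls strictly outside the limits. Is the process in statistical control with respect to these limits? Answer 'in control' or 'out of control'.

out of control

Compare each point to [488, 696]: sample 9 = 387 < LCL.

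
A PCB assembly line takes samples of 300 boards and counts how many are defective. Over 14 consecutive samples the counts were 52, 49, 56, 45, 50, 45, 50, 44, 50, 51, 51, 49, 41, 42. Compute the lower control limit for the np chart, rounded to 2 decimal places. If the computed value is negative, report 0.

29.13

p̄ = Σdᵢ / (k·n) = 675 / (14 × 300) = 0.16071
LCL = np̄ − 3·√(np̄(1−p̄)) = 48.2143 − 3 × 6.3613 = 29.1305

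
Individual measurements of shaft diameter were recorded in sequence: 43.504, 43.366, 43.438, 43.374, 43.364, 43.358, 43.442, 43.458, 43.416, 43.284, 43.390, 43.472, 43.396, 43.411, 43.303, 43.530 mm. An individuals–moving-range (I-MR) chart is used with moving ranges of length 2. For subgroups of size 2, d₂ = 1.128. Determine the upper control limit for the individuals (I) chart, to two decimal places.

X̄ = (43.504 + 43.366 + 43.438 + 43.374 + 43.364 + 43.358 + 43.442 + 43.458 + 43.416 + 43.284 + 43.390 + 43.472 + 43.396 + 43.411 + 43.303 + 43.530) / 16 = 43.4066
Moving ranges: 0.138, 0.072, 0.064, 0.010, 0.006, 0.084, 0.016, 0.042, 0.132, 0.106, 0.082, 0.076, 0.015, 0.108, 0.227; M̄R̄ = 1.1780 / 15 = 0.0785
UCL = X̄ + 3·M̄R̄/d₂ = 43.4066 + 3 × 0.0785 / 1.128 = 43.6155

43.62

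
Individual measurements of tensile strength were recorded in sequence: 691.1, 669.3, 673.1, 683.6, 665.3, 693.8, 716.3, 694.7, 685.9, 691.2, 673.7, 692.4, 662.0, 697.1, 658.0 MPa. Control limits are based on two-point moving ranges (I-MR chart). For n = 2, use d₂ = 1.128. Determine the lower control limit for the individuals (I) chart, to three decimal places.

629.614

X̄ = (691.1 + 669.3 + 673.1 + 683.6 + 665.3 + 693.8 + 716.3 + 694.7 + 685.9 + 691.2 + 673.7 + 692.4 + 662.0 + 697.1 + 658.0) / 15 = 683.1667
Moving ranges: 21.8, 3.8, 10.5, 18.3, 28.5, 22.5, 21.6, 8.8, 5.3, 17.5, 18.7, 30.4, 35.1, 39.1; M̄R̄ = 281.9000 / 14 = 20.1357
LCL = X̄ − 3·M̄R̄/d₂ = 683.1667 − 3 × 20.1357 / 1.128 = 629.6142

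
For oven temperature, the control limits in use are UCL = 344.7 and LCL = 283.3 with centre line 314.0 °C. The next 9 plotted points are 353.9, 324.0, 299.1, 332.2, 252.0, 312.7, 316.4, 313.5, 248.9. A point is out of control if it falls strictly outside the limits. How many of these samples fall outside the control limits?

3

Compare each point to [283.3, 344.7]: sample 1 = 353.9 > UCL; sample 5 = 252.0 < LCL; sample 9 = 248.9 < LCL.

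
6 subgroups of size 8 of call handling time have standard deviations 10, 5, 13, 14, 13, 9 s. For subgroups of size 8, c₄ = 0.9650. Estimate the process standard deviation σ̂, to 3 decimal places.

11.054

s̄ = (10 + 5 + 13 + 14 + 13 + 9) / 6 = 10.6667
σ̂ = s̄ / c₄ = 10.6667 / 0.9650 = 11.0535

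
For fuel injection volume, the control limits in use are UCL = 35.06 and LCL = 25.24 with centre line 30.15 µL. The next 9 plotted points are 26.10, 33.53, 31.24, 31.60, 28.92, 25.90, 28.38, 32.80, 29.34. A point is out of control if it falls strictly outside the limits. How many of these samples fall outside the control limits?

0

All 9 points lie within [25.24, 35.06].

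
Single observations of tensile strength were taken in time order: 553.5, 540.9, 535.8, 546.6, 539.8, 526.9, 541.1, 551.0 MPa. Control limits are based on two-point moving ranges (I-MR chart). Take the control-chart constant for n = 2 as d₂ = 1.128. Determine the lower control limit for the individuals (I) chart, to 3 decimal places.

X̄ = (553.5 + 540.9 + 535.8 + 546.6 + 539.8 + 526.9 + 541.1 + 551.0) / 8 = 541.9500
Moving ranges: 12.6, 5.1, 10.8, 6.8, 12.9, 14.2, 9.9; M̄R̄ = 72.3000 / 7 = 10.3286
LCL = X̄ − 3·M̄R̄/d₂ = 541.9500 − 3 × 10.3286 / 1.128 = 514.4804

514.480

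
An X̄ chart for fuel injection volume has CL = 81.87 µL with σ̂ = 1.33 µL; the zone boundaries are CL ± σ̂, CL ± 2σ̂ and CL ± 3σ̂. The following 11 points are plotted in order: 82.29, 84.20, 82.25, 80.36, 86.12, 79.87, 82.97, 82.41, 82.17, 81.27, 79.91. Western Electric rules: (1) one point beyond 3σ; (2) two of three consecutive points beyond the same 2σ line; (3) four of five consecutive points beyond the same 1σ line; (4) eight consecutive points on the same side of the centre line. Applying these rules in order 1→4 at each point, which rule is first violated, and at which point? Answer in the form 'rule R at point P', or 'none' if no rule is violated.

Zone of each point (C = within 1σ̂, B = 1σ̂–2σ̂, A = 2σ̂–3σ̂, * = beyond 3σ̂; sign = side of CL): 1:+C, 2:+B, 3:+C, 4:-B, 5:+*, 6:-B, 7:+C, 8:+C, 9:+C, 10:-C, 11:-B
Rule 1 (one point beyond the 3σ limits) is satisfied at point 5.

rule 1 at point 5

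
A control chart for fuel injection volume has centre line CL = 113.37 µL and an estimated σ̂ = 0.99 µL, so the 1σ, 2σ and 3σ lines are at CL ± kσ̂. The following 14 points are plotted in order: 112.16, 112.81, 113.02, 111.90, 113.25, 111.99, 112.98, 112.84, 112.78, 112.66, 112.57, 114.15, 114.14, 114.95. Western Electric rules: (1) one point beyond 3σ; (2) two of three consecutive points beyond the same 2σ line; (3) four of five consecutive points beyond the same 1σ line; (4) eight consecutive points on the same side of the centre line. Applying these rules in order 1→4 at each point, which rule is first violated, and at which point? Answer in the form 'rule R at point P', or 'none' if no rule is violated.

rule 4 at point 8

Zone of each point (C = within 1σ̂, B = 1σ̂–2σ̂, A = 2σ̂–3σ̂, * = beyond 3σ̂; sign = side of CL): 1:-B, 2:-C, 3:-C, 4:-B, 5:-C, 6:-B, 7:-C, 8:-C, 9:-C, 10:-C, 11:-C, 12:+C, 13:+C, 14:+B
Rule 4 (eight consecutive points on the same side of the centre line) is satisfied at point 8.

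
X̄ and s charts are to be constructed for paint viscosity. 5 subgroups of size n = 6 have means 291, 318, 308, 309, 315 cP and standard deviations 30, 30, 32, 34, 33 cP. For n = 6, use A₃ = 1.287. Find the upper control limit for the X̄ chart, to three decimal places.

X̄̄ = (291 + 318 + 308 + 309 + 315) / 5 = 308.2000
s̄ = (30 + 30 + 32 + 34 + 33) / 5 = 31.8000
UCL = X̄̄ + A₃·s̄ = 308.2000 + 1.287 × 31.8000 = 349.1266

349.127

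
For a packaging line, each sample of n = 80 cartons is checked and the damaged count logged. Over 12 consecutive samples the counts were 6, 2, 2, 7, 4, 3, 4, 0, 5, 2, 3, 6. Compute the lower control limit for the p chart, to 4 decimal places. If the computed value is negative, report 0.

p̄ = Σdᵢ / (k·n) = 44 / (12 × 80) = 0.04583
LCL = p̄ − 3·√(p̄(1−p̄)/n) = 0.04583 − 3 × 0.02338 = -0.02431 → 0 (negative, so LCL = 0)

0.0000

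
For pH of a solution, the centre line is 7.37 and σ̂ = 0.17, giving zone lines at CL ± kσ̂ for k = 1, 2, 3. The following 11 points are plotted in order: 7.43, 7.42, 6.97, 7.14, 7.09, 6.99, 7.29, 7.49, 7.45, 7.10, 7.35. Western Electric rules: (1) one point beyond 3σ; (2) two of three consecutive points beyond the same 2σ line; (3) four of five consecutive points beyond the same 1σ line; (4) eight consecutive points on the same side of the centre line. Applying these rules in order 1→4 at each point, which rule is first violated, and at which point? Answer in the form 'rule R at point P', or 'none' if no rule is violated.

rule 3 at point 6

Zone of each point (C = within 1σ̂, B = 1σ̂–2σ̂, A = 2σ̂–3σ̂, * = beyond 3σ̂; sign = side of CL): 1:+C, 2:+C, 3:-A, 4:-B, 5:-B, 6:-A, 7:-C, 8:+C, 9:+C, 10:-B, 11:-C
Rule 3 (four of five consecutive points beyond the same 1σ limit) is satisfied at point 6.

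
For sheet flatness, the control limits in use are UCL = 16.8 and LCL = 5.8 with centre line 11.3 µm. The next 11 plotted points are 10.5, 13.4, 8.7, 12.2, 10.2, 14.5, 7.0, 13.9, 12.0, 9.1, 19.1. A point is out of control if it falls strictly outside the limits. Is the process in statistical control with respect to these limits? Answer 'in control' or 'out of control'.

out of control

Compare each point to [5.8, 16.8]: sample 11 = 19.1 > UCL.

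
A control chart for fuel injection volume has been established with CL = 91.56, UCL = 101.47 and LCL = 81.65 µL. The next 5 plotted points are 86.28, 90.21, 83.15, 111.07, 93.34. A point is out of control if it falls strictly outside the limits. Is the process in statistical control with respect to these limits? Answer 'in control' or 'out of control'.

out of control

Compare each point to [81.65, 101.47]: sample 4 = 111.07 > UCL.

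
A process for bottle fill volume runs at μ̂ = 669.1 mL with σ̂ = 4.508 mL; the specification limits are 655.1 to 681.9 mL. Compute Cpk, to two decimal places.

0.95

Cpu = (USL − μ̂) / (3σ̂) = (681.9 − 669.1) / (3 × 4.508) = 0.9465; Cpl = (μ̂ − LSL) / (3σ̂) = (669.1 − 655.1) / (3 × 4.508) = 1.0352; Cpk = min(Cpu, Cpl) = 0.9465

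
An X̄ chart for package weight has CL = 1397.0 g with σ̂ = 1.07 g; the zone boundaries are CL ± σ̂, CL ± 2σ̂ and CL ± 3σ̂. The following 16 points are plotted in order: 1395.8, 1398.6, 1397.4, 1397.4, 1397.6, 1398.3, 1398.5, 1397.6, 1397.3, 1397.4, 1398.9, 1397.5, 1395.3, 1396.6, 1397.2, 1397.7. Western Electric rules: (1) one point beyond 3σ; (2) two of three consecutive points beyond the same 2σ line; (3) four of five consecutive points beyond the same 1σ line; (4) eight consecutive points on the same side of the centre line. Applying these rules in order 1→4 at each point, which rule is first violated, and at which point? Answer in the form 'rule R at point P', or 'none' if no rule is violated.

Zone of each point (C = within 1σ̂, B = 1σ̂–2σ̂, A = 2σ̂–3σ̂, * = beyond 3σ̂; sign = side of CL): 1:-B, 2:+B, 3:+C, 4:+C, 5:+C, 6:+B, 7:+B, 8:+C, 9:+C, 10:+C, 11:+B, 12:+C, 13:-B, 14:-C, 15:+C, 16:+C
Rule 4 (eight consecutive points on the same side of the centre line) is satisfied at point 9.

rule 4 at point 9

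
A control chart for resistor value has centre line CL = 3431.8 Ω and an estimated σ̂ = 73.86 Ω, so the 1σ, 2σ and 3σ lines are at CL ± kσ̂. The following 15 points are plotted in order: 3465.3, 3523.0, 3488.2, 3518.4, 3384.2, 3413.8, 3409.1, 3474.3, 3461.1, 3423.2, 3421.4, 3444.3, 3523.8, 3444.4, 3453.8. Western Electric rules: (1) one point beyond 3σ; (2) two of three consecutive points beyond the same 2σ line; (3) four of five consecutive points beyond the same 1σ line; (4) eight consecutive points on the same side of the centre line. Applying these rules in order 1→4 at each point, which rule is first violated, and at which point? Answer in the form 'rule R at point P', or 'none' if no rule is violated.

Zone of each point (C = within 1σ̂, B = 1σ̂–2σ̂, A = 2σ̂–3σ̂, * = beyond 3σ̂; sign = side of CL): 1:+C, 2:+B, 3:+C, 4:+B, 5:-C, 6:-C, 7:-C, 8:+C, 9:+C, 10:-C, 11:-C, 12:+C, 13:+B, 14:+C, 15:+C
No rule fires across all 15 points.

none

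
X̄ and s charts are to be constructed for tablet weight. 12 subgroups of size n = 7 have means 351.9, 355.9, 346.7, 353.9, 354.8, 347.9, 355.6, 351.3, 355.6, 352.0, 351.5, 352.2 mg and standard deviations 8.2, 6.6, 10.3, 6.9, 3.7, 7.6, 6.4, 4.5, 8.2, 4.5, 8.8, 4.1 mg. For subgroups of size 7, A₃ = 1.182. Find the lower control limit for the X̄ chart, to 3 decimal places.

X̄̄ = (351.9 + 355.9 + 346.7 + 353.9 + 354.8 + 347.9 + 355.6 + 351.3 + 355.6 + 352.0 + 351.5 + 352.2) / 12 = 352.4417
s̄ = (8.2 + 6.6 + 10.3 + 6.9 + 3.7 + 7.6 + 6.4 + 4.5 + 8.2 + 4.5 + 8.8 + 4.1) / 12 = 6.6500
LCL = X̄̄ − A₃·s̄ = 352.4417 − 1.182 × 6.6500 = 344.5814

344.581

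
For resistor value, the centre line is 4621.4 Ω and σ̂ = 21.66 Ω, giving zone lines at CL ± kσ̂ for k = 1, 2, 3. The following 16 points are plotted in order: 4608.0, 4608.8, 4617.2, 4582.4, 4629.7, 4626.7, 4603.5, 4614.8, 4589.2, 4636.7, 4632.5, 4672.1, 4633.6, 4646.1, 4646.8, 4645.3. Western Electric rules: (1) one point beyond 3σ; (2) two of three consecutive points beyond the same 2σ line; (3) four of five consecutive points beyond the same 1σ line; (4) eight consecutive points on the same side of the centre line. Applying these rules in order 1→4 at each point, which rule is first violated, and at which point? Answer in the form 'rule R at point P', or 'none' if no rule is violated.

rule 3 at point 16

Zone of each point (C = within 1σ̂, B = 1σ̂–2σ̂, A = 2σ̂–3σ̂, * = beyond 3σ̂; sign = side of CL): 1:-C, 2:-C, 3:-C, 4:-B, 5:+C, 6:+C, 7:-C, 8:-C, 9:-B, 10:+C, 11:+C, 12:+A, 13:+C, 14:+B, 15:+B, 16:+B
Rule 3 (four of five consecutive points beyond the same 1σ limit) is satisfied at point 16.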